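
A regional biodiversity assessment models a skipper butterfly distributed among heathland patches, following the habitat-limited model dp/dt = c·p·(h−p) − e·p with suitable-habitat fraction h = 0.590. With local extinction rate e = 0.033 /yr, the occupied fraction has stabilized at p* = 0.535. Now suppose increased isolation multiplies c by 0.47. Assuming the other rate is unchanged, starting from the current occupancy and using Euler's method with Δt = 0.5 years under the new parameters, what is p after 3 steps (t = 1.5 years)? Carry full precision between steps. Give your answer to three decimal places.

0.522

Balance c(h−p*) = e gives c = e/(0.59 − 0.53500) = 0.033/0.05500 = 0.60000.
Starting from p₀ = 0.53500; update p ← p + (dp/dt)·Δt with the new parameters.
t = 0.5: p = 0.53500 + (-0.00468) = 0.53032
t = 1: p = 0.53032 + (-0.00429) = 0.52603
t = 1.5: p = 0.52603 + (-0.00394) = 0.52210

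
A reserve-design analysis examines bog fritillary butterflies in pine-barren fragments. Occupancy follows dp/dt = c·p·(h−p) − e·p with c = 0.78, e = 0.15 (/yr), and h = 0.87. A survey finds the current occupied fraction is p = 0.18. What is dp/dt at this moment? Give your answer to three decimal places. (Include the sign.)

0.070

Colonization term: c·p·(h−p) = 0.78×0.18×0.6900 = 0.09688.
Extinction term: e·p = 0.02700.
dp/dt = 0.09688 − 0.02700 = 0.06988.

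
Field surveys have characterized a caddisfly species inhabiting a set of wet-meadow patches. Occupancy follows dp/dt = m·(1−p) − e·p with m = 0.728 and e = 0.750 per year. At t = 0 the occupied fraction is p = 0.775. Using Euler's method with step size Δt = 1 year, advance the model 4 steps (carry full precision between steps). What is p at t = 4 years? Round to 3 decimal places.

0.507

Update rule: p ← p + [m·(1−p) − e·p]·Δt with Δt = 1.
step 1: Δp = -0.41745, p = 0.35755
step 2: Δp = +0.19954, p = 0.55709
step 3: Δp = -0.09538, p = 0.46171
step 4: Δp = +0.04559, p = 0.50730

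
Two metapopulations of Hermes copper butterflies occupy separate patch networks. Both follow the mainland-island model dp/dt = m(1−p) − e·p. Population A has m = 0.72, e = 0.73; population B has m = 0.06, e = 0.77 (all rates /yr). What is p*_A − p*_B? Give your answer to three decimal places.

0.424

A: p*_A = m/(m+e) = 0.72/1.4500 = 0.4966.
B: p*_B = 0.06/0.8300 = 0.0723.
p*_A − p*_B = 0.4966 − 0.0723 = 0.4243.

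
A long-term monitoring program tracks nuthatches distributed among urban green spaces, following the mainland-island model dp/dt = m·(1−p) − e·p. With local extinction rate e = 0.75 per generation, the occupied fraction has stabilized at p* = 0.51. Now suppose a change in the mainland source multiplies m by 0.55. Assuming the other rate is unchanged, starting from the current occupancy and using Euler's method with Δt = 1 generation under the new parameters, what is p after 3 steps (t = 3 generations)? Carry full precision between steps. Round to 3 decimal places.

Balance m(1−p*) = e·p* gives m = e·p*/(1−p*) = 0.75×0.51000/0.49000 = 0.78061.
Starting from p₀ = 0.51000; update p ← p + (dp/dt)·Δt with the new parameters.
p: 0.51000 → 0.33788  (Δp = -0.17212)
p: 0.33788 → 0.36874  (Δp = +0.03087)
p: 0.36874 → 0.36321  (Δp = -0.00554)

0.363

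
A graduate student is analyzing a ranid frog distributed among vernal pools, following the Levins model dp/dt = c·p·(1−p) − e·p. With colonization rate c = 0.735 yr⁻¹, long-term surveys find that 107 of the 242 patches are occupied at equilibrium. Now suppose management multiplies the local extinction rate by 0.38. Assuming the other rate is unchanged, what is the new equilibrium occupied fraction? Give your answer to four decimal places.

0.7880

Observed p* = 107/242 = 0.44215.
Balance c(1−p*) = e gives e = 0.735×(1 − 0.44215) = 0.41002.
New p* = 1 − e/c = 1 − 0.15581/0.73500 = 0.78801.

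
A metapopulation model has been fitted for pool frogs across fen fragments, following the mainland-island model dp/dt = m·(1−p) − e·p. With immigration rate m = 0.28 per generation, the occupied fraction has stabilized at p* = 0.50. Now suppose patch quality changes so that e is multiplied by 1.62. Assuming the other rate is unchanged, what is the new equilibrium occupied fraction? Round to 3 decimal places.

Balance m(1−p*) = e·p* gives e = m(1−p*)/p* = 0.28×0.50000/0.50000 = 0.28000.
New p* = m/(m+e) = 0.28000/(0.28000+0.45360) = 0.38168.

0.382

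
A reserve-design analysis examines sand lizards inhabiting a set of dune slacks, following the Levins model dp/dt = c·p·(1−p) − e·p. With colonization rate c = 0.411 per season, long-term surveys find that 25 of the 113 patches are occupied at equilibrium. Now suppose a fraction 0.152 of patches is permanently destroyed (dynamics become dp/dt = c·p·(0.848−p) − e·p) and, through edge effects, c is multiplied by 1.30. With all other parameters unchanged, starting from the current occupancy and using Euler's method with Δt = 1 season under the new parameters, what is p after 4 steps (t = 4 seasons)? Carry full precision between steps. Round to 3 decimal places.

0.232

Observed p* = 25/113 = 0.22124.
Balance c(1−p*) = e gives e = 0.411×(1 − 0.22124) = 0.32007.
Starting from p₀ = 0.22124; update p ← p + (dp/dt)·Δt with the new parameters.
step 1: Δp = +0.00328, p = 0.22451
step 2: Δp = +0.00293, p = 0.22745
step 3: Δp = +0.00261, p = 0.23006
step 4: Δp = +0.00232, p = 0.23238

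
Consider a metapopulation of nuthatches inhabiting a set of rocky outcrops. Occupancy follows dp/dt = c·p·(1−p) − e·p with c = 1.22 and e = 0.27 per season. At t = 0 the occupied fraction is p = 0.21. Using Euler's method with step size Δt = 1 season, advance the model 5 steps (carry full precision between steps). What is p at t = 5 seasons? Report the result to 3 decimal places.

0.778

Update rule: p ← p + [c·p·(1−p) − e·p]·Δt with Δt = 1.
p: 0.21000 → 0.35570  (Δp = +0.14570)
p: 0.35570 → 0.53926  (Δp = +0.18356)
p: 0.53926 → 0.69678  (Δp = +0.15752)
p: 0.69678 → 0.76641  (Δp = +0.06963)
p: 0.76641 → 0.77789  (Δp = +0.01148)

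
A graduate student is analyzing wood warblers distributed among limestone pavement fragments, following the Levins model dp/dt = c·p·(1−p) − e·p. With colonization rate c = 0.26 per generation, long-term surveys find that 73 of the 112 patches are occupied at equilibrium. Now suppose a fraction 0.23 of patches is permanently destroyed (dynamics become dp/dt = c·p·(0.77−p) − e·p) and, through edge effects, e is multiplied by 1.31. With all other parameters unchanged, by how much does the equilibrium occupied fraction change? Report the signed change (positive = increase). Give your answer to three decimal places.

Observed p* = 73/112 = 0.65179.
Balance c(1−p*) = e gives e = 0.26×(1 − 0.65179) = 0.09053.
New p* = 0.77 − e/c = 0.77 − 0.11859/0.26000 = 0.31388.
Δp* = 0.31388 − 0.65179 = -0.33791.

-0.338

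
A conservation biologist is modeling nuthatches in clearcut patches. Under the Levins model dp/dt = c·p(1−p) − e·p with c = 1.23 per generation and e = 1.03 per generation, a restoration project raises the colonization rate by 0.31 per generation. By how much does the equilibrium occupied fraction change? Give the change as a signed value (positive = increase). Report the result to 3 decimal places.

Before: p* = 1 − 1.03/1.23 = 0.1626.
After the change, c = 1.54, e = 1.03, so p* = 1 − 1.03/1.54 = 0.3312.
Δp* = 0.3312 − 0.1626 = +0.1686.

0.169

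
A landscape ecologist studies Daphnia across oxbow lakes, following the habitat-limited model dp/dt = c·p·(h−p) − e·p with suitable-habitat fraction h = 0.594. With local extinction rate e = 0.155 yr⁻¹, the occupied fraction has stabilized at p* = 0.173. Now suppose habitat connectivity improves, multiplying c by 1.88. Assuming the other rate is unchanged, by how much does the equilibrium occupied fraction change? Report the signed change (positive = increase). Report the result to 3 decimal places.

Balance c(h−p*) = e gives c = e/(0.594 − 0.17300) = 0.155/0.42100 = 0.36817.
New p* = 0.594 − e/c = 0.594 − 0.15500/0.69216 = 0.37006.
Δp* = 0.37006 − 0.17300 = +0.19706.

0.197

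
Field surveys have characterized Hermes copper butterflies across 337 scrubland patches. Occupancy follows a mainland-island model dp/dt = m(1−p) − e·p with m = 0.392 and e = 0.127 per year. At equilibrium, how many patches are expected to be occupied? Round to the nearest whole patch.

255

p* = m/(m+e) = 0.392/0.5190 = 0.7553.
Expected occupied patches = N × p* = 337 × 0.7553 = 254.54 ≈ 255.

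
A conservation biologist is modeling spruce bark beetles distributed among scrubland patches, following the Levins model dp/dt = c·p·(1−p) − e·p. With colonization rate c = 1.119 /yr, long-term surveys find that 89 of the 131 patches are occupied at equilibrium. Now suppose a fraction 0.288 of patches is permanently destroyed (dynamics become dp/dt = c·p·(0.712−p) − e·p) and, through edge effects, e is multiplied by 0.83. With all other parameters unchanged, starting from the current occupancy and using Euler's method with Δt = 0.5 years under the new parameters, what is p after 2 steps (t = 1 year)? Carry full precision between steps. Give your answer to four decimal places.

0.5428

Observed p* = 89/131 = 0.67939.
Balance c(1−p*) = e gives e = 1.119×(1 − 0.67939) = 0.35876.
Starting from p₀ = 0.67939; update p ← p + (dp/dt)·Δt with the new parameters.
t = 0.5: p = 0.67939 + (-0.08876) = 0.59063
t = 1: p = 0.59063 + (-0.04783) = 0.54280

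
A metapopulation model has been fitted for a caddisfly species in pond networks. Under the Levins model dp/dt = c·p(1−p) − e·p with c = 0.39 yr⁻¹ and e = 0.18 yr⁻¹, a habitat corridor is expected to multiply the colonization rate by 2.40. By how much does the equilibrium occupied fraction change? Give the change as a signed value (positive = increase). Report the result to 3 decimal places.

Before: p* = 1 − 0.18/0.39 = 0.5385.
After the change, c = 0.936, e = 0.18, so p* = 1 − 0.18/0.936 = 0.8077.
Δp* = 0.8077 − 0.5385 = +0.2692.

0.269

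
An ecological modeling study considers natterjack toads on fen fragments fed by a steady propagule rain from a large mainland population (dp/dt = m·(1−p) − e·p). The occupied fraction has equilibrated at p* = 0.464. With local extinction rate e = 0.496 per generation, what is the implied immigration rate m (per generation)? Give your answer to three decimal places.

At equilibrium m(1−p*) = e·p*, so m = e·p*/(1−p*).
m = 0.496 × 0.464 / 0.5360 = 0.2301/0.5360 = 0.4294.

0.429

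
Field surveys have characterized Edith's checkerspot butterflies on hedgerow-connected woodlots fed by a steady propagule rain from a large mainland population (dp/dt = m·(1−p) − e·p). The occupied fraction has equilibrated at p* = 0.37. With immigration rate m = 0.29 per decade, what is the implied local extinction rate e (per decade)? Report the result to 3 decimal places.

At equilibrium m(1−p*) = e·p*, so e = m(1−p*)/p*.
e = 0.29 × 0.6300 / 0.37 = 0.4938.

0.494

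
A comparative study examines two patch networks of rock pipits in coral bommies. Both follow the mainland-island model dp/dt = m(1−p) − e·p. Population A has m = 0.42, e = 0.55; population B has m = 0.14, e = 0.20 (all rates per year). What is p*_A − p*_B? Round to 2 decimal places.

A: p*_A = m/(m+e) = 0.42/0.9700 = 0.4330.
B: p*_B = 0.14/0.3400 = 0.4118.
p*_A − p*_B = 0.4330 − 0.4118 = 0.0212.

0.02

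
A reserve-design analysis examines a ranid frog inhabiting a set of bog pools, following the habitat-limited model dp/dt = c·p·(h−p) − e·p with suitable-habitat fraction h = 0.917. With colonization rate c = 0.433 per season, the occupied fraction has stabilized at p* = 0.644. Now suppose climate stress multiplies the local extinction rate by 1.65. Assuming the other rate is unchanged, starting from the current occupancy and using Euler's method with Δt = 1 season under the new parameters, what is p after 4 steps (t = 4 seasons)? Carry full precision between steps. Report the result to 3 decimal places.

0.522

Balance c(h−p*) = e gives e = 0.433×(0.917 − 0.64400) = 0.11821.
Starting from p₀ = 0.64400; update p ← p + (dp/dt)·Δt with the new parameters.
t = 1: p = 0.64400 + (-0.04948) = 0.59452
t = 2: p = 0.59452 + (-0.03294) = 0.56158
t = 3: p = 0.56158 + (-0.02311) = 0.53847
t = 4: p = 0.53847 + (-0.01677) = 0.52170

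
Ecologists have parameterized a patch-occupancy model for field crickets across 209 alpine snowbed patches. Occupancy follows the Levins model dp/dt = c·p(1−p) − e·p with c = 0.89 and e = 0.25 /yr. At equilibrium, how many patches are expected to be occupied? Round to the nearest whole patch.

p* = 1 − e/c = 1 − 0.25/0.89 = 0.7191.
Expected occupied patches = N × p* = 209 × 0.7191 = 150.29 ≈ 150.

150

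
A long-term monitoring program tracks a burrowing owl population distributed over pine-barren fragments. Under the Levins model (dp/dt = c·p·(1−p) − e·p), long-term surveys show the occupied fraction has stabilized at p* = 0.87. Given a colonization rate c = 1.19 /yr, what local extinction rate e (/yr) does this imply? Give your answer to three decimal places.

0.155

At equilibrium c(1−p*) = e.
e = 1.19 × (1 − 0.87) = 1.19 × 0.1300 = 0.1547.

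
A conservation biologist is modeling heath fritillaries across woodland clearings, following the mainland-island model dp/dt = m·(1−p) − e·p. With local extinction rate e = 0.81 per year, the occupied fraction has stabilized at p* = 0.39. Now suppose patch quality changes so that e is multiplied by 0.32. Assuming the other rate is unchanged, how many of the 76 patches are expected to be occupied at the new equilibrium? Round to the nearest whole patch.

51

Balance m(1−p*) = e·p* gives m = e·p*/(1−p*) = 0.81×0.39000/0.61000 = 0.51787.
New p* = m/(m+e) = 0.51787/(0.51787+0.25920) = 0.66644.
Expected occupied = 76 × 0.66644 = 50.65 ≈ 51.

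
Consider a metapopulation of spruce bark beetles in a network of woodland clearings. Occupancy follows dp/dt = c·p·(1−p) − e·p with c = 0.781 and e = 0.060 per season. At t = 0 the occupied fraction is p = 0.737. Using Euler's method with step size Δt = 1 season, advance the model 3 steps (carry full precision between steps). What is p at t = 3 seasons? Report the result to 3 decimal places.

0.915

Update rule: p ← p + [c·p·(1−p) − e·p]·Δt with Δt = 1.
step 1: Δp = +0.10716, p = 0.84416
step 2: Δp = +0.05209, p = 0.89625
step 3: Δp = +0.01884, p = 0.91510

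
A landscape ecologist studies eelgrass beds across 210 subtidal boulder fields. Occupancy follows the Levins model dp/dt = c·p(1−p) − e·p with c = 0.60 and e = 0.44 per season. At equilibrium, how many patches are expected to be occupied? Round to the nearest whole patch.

56

p* = 1 − e/c = 1 − 0.44/0.60 = 0.2667.
Expected occupied patches = N × p* = 210 × 0.2667 = 56.00 ≈ 56.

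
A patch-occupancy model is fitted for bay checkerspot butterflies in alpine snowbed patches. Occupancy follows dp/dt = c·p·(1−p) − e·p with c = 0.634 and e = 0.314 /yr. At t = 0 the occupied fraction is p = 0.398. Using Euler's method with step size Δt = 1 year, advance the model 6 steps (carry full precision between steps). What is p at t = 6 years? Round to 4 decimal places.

Update rule: p ← p + [c·p·(1−p) − e·p]·Δt with Δt = 1.
t = 1: p = 0.39800 + (+0.02693) = 0.42493
t = 2: p = 0.42493 + (+0.02150) = 0.44643
t = 3: p = 0.44643 + (+0.01650) = 0.46293
t = 4: p = 0.46293 + (+0.01227) = 0.47520
t = 5: p = 0.47520 + (+0.00890) = 0.48410
t = 6: p = 0.48410 + (+0.00633) = 0.49043

0.4904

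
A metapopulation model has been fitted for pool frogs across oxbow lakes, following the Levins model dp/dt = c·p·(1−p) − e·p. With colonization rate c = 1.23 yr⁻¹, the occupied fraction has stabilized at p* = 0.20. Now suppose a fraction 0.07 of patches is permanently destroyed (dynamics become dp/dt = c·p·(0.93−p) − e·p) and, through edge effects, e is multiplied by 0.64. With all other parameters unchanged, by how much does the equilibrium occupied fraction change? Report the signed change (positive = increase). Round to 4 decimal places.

Balance c(1−p*) = e gives e = 1.23×(1 − 0.20000) = 0.98400.
New p* = 0.93 − e/c = 0.93 − 0.62976/1.23000 = 0.41800.
Δp* = 0.41800 − 0.20000 = +0.21800.

0.2180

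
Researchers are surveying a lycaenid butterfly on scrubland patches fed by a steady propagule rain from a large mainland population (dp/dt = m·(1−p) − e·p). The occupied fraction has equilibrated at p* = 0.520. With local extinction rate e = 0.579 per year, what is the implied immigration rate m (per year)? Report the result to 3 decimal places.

At equilibrium m(1−p*) = e·p*, so m = e·p*/(1−p*).
m = 0.579 × 0.520 / 0.4800 = 0.3011/0.4800 = 0.6273.

0.627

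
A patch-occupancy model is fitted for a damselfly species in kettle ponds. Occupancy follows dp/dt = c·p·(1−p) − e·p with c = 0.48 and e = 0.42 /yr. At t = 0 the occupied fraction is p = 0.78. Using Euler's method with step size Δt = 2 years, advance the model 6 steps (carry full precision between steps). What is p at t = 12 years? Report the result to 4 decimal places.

0.1732

Update rule: p ← p + [c·p·(1−p) − e·p]·Δt with Δt = 2.
p: 0.78000 → 0.28954  (Δp = -0.49046)
p: 0.28954 → 0.24380  (Δp = -0.04573)
p: 0.24380 → 0.21600  (Δp = -0.02781)
p: 0.21600 → 0.19713  (Δp = -0.01887)
p: 0.19713 → 0.18348  (Δp = -0.01365)
p: 0.18348 → 0.17318  (Δp = -0.01030)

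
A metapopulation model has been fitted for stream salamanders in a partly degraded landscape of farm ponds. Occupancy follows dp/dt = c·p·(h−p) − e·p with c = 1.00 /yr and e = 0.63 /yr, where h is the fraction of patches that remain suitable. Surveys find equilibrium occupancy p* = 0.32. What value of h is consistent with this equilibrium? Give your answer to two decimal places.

0.95

At equilibrium c(h−p*) = e, so h = p* + e/c.
h = 0.32 + 0.63/1.00 = 0.32 + 0.6300 = 0.9500.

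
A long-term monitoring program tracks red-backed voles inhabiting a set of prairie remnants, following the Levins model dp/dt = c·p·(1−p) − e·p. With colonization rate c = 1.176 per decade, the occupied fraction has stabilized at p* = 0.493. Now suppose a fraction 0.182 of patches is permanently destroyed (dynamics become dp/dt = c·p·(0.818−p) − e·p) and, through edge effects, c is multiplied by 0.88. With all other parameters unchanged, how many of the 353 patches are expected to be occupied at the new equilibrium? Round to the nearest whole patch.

Balance c(1−p*) = e gives e = 1.176×(1 − 0.49300) = 0.59623.
New p* = 0.818 − e/c = 0.818 − 0.59623/1.03488 = 0.24187.
Expected occupied = 353 × 0.24187 = 85.38 ≈ 85.

85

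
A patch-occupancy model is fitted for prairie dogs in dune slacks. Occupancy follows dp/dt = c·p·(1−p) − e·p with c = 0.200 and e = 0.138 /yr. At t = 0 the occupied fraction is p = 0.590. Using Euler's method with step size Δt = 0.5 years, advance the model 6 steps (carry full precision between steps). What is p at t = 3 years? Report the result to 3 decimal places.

Update rule: p ← p + [c·p·(1−p) − e·p]·Δt with Δt = 0.5.
p: 0.59000 → 0.57348  (Δp = -0.01652)
p: 0.57348 → 0.55837  (Δp = -0.01511)
p: 0.55837 → 0.54450  (Δp = -0.01387)
p: 0.54450 → 0.53173  (Δp = -0.01277)
p: 0.53173 → 0.51994  (Δp = -0.01179)
p: 0.51994 → 0.50903  (Δp = -0.01092)

0.509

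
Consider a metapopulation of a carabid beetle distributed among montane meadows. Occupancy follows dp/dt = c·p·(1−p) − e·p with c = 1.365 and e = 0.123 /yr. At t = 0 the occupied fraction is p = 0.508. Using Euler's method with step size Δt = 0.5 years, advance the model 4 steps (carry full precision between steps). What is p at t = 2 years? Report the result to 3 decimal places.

0.880

Update rule: p ← p + [c·p·(1−p) − e·p]·Δt with Δt = 0.5.
step 1: Δp = +0.13934, p = 0.64734
step 2: Δp = +0.11600, p = 0.76334
step 3: Δp = +0.07635, p = 0.83969
step 4: Δp = +0.04023, p = 0.87992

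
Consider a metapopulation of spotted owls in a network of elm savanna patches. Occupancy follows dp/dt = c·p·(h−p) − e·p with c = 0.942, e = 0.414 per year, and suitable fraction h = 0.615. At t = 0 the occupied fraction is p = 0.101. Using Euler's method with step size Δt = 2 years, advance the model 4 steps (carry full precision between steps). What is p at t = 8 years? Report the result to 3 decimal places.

0.149

Update rule: p ← p + [c·p·(h−p) − e·p]·Δt with Δt = 2.
t = 2: p = 0.10100 + (+0.01418) = 0.11518
t = 4: p = 0.11518 + (+0.01309) = 0.12827
t = 6: p = 0.12827 + (+0.01142) = 0.13969
t = 8: p = 0.13969 + (+0.00943) = 0.14911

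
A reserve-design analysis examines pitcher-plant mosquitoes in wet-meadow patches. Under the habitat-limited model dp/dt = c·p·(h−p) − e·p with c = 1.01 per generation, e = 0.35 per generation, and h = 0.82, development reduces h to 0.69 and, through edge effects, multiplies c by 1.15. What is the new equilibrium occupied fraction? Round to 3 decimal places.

Before: p* = h − e/c = 0.82 − 0.35/1.01 = 0.82 − 0.3465 = 0.4735.
After: c = 1.1615, e = 0.35, h = 0.69; p* = 0.69 − 0.35/1.1615 = 0.3887.

0.389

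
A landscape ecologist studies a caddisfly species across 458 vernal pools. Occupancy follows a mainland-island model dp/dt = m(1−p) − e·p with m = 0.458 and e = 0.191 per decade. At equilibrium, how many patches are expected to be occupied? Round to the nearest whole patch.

p* = m/(m+e) = 0.458/0.6490 = 0.7057.
Expected occupied patches = N × p* = 458 × 0.7057 = 323.21 ≈ 323.

323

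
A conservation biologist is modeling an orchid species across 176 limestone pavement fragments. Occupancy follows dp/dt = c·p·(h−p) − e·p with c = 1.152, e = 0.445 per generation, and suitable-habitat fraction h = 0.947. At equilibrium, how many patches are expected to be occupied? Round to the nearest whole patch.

p* = h − e/c = 0.947 − 0.3863 = 0.5607.
Expected occupied patches = N × p* = 176 × 0.5607 = 98.69 ≈ 99.

99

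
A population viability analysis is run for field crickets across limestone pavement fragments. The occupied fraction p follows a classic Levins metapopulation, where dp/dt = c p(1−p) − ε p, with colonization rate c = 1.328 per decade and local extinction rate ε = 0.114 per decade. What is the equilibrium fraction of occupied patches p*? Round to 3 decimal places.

0.914

At equilibrium, colonization balances extinction: c·p*·(1−p*) = ε·p*.
So p* = 1 − ε/c = 1 − 0.114/1.328 = 1 − 0.0858 = 0.9142.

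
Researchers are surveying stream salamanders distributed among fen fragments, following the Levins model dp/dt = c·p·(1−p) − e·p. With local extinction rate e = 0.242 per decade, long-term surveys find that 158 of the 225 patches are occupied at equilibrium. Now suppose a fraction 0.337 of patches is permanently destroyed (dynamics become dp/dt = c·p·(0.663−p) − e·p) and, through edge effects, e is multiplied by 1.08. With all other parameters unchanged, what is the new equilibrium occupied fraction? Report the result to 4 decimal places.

0.3414

Observed p* = 158/225 = 0.70222.
Balance c(1−p*) = e gives c = e/(1 − 0.70222) = 0.242/0.29778 = 0.81268.
New p* = 0.663 − e/c = 0.663 − 0.26136/0.81268 = 0.34140.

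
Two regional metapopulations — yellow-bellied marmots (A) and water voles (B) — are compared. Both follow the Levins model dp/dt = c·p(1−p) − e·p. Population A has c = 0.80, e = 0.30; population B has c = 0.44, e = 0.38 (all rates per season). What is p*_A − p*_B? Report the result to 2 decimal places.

A: p*_A = 1 − 0.30/0.80 = 0.6250.
B: p*_B = 1 − 0.38/0.44 = 0.1364.
p*_A − p*_B = 0.6250 − 0.1364 = 0.4886.

0.49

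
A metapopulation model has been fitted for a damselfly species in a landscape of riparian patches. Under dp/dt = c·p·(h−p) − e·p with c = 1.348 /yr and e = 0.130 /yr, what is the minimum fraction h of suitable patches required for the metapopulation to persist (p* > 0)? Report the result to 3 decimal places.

p* = h − e/c is positive only when h > e/c.
h_min = e/c = 0.130/1.348 = 0.0964.

0.096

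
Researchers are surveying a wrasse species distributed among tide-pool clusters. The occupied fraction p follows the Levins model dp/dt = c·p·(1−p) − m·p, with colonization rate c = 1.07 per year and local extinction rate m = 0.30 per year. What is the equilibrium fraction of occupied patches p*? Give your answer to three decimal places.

0.720

Setting dp/dt = 0 and dividing through by p* gives c·(1−p*) = m.
So p* = 1 − m/c = 1 − 0.30/1.07 = 1 − 0.2804 = 0.7196.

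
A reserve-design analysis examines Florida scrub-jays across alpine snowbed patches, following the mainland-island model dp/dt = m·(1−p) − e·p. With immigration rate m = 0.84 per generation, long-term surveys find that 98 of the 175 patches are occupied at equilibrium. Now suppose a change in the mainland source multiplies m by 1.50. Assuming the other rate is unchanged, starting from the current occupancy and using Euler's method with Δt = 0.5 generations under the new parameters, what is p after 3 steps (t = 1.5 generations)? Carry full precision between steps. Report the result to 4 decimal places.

0.6562

Observed p* = 98/175 = 0.56000.
Balance m(1−p*) = e·p* gives e = m(1−p*)/p* = 0.84×0.44000/0.56000 = 0.66000.
Starting from p₀ = 0.56000; update p ← p + (dp/dt)·Δt with the new parameters.
step 1: Δp = +0.09240, p = 0.65240
step 2: Δp = +0.00370, p = 0.65610
step 3: Δp = +0.00015, p = 0.65624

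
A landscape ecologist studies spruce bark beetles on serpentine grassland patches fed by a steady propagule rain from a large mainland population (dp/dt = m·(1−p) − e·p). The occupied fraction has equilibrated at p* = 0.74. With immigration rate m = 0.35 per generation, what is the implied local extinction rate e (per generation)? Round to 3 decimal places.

At equilibrium m(1−p*) = e·p*, so e = m(1−p*)/p*.
e = 0.35 × 0.2600 / 0.74 = 0.1230.

0.123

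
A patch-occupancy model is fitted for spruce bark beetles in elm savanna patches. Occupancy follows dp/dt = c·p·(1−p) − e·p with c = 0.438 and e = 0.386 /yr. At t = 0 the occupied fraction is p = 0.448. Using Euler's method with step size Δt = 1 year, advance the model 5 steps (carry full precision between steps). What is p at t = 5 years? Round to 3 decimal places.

Update rule: p ← p + [c·p·(1−p) − e·p]·Δt with Δt = 1.
t = 1: p = 0.44800 + (-0.06461) = 0.38339
t = 2: p = 0.38339 + (-0.04444) = 0.33894
t = 3: p = 0.33894 + (-0.03269) = 0.30625
t = 4: p = 0.30625 + (-0.02515) = 0.28110
t = 5: p = 0.28110 + (-0.01999) = 0.26110

0.261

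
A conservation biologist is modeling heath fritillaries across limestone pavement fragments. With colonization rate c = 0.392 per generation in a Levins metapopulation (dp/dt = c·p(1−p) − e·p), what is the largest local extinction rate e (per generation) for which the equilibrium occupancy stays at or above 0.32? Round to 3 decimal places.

1 − e/c ≥ 0.32 ⇒ e ≤ c(1 − 0.32) = 0.392 × 0.6800.
e_max = 0.2666.

0.267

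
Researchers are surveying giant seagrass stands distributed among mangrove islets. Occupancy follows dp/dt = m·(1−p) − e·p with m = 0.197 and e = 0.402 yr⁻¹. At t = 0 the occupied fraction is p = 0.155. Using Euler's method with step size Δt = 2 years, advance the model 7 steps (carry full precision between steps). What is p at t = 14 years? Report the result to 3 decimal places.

Update rule: p ← p + [m·(1−p) − e·p]·Δt with Δt = 2.
step 1: Δp = +0.20831, p = 0.36331
step 2: Δp = -0.04125, p = 0.32206
step 3: Δp = +0.00817, p = 0.33023
step 4: Δp = -0.00162, p = 0.32861
step 5: Δp = +0.00032, p = 0.32893
step 6: Δp = -0.00006, p = 0.32887
step 7: Δp = +0.00001, p = 0.32888

0.329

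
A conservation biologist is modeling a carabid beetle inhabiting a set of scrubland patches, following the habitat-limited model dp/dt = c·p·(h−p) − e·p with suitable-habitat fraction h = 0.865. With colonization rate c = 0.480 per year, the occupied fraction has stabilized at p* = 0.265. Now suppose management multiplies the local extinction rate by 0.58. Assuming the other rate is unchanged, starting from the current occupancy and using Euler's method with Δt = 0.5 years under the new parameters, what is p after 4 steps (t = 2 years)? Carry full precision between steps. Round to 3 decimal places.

0.328

Balance c(h−p*) = e gives e = 0.480×(0.865 − 0.26500) = 0.28800.
Starting from p₀ = 0.26500; update p ← p + (dp/dt)·Δt with the new parameters.
  1  |  dp/dt·Δt = +0.016027  |  p_1 = 0.281027
  2  |  dp/dt·Δt = +0.015916  |  p_2 = 0.296943
  3  |  dp/dt·Δt = +0.015683  |  p_3 = 0.312625
  4  |  dp/dt·Δt = +0.015334  |  p_4 = 0.327960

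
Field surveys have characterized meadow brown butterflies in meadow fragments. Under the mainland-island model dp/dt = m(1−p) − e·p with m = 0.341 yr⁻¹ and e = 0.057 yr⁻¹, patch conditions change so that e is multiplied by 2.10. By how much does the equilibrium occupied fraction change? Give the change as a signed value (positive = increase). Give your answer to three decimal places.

-0.117

Before: p* = 0.341/(0.341+0.057) = 0.8568.
After: m = 0.341, e = 0.1197; p* = 0.341/0.4607 = 0.7402.
Δp* = 0.7402 − 0.8568 = -0.1166.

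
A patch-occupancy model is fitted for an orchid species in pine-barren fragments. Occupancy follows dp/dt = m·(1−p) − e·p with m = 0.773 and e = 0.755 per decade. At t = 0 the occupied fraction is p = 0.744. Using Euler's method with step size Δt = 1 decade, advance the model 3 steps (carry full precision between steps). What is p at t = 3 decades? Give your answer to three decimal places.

0.471

Update rule: p ← p + [m·(1−p) − e·p]·Δt with Δt = 1.
  1  |  dp/dt·Δt = -0.363832  |  p_1 = 0.380168
  2  |  dp/dt·Δt = +0.192103  |  p_2 = 0.572271
  3  |  dp/dt·Δt = -0.101431  |  p_3 = 0.470841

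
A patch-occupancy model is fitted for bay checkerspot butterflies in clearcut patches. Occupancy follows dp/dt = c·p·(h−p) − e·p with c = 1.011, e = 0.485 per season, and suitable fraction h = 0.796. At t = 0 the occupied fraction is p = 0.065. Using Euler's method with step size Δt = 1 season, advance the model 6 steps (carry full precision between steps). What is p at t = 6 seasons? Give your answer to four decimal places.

0.1971

Update rule: p ← p + [c·p·(h−p) − e·p]·Δt with Δt = 1.
step 1: Δp = +0.01651, p = 0.08151
step 2: Δp = +0.01935, p = 0.10086
step 3: Δp = +0.02197, p = 0.12283
step 4: Δp = +0.02402, p = 0.14685
step 5: Δp = +0.02515, p = 0.17200
step 6: Δp = +0.02509, p = 0.19709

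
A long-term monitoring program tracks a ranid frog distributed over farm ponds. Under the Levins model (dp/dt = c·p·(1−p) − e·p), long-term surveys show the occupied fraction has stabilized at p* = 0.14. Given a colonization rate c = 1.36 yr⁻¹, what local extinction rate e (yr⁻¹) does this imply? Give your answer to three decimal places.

At equilibrium c(1−p*) = e.
e = 1.36 × (1 − 0.14) = 1.36 × 0.8600 = 1.1696.

1.170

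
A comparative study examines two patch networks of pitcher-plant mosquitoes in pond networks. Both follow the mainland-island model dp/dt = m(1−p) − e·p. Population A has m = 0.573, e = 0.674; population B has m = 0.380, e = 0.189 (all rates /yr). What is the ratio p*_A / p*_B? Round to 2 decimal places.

0.69

A: p*_A = m/(m+e) = 0.573/1.2470 = 0.4595.
B: p*_B = 0.380/0.5690 = 0.6678.
p*_A / p*_B = 0.4595/0.6678 = 0.6880.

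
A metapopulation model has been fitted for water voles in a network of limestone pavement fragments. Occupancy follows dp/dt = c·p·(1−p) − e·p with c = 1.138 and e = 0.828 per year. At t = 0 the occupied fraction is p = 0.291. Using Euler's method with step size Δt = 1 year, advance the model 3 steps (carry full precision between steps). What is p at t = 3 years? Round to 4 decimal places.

0.2781

Update rule: p ← p + [c·p·(1−p) − e·p]·Δt with Δt = 1.
  1  |  dp/dt·Δt = -0.006157  |  p_1 = 0.284843
  2  |  dp/dt·Δt = -0.004031  |  p_2 = 0.280812
  3  |  dp/dt·Δt = -0.002686  |  p_3 = 0.278126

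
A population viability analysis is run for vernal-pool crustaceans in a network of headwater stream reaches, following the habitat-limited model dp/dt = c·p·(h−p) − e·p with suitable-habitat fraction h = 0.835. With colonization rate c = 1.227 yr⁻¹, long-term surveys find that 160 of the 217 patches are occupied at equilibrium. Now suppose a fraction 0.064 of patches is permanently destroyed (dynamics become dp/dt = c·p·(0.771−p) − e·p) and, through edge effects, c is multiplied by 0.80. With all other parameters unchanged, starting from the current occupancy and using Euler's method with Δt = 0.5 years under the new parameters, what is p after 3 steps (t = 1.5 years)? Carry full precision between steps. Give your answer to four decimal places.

0.6734

Observed p* = 160/217 = 0.73733.
Balance c(h−p*) = e gives e = 1.227×(0.835 − 0.73733) = 0.11984.
Starting from p₀ = 0.73733; update p ← p + (dp/dt)·Δt with the new parameters.
p: 0.73733 → 0.70533  (Δp = -0.03200)
p: 0.70533 → 0.68580  (Δp = -0.01953)
p: 0.68580 → 0.67338  (Δp = -0.01242)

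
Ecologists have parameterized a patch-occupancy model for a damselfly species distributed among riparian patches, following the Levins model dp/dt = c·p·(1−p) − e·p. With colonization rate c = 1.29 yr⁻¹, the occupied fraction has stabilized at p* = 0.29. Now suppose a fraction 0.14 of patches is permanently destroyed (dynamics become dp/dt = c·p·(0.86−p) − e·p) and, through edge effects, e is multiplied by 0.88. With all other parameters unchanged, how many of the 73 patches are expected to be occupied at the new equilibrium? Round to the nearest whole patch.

17

Balance c(1−p*) = e gives e = 1.29×(1 − 0.29000) = 0.91590.
New p* = 0.86 − e/c = 0.86 − 0.80599/1.29000 = 0.23520.
Expected occupied = 73 × 0.23520 = 17.17 ≈ 17.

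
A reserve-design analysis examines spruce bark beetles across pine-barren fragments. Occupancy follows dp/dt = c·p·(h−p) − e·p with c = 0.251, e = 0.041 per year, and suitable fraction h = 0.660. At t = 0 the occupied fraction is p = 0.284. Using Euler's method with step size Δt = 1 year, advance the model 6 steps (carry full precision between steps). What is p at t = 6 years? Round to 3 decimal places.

0.368

Update rule: p ← p + [c·p·(h−p) − e·p]·Δt with Δt = 1.
  1  |  dp/dt·Δt = +0.015159  |  p_1 = 0.299159
  2  |  dp/dt·Δt = +0.014830  |  p_2 = 0.313988
  3  |  dp/dt·Δt = +0.014396  |  p_3 = 0.328384
  4  |  dp/dt·Δt = +0.013869  |  p_4 = 0.342254
  5  |  dp/dt·Δt = +0.013264  |  p_5 = 0.355518
  6  |  dp/dt·Δt = +0.012594  |  p_6 = 0.368112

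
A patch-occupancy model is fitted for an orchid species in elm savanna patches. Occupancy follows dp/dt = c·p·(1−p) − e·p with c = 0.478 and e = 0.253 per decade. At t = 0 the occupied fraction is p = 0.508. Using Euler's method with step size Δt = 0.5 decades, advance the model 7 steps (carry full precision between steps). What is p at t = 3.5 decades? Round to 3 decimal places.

0.486

Update rule: p ← p + [c·p·(1−p) − e·p]·Δt with Δt = 0.5.
step 1: Δp = -0.00453, p = 0.50347
step 2: Δp = -0.00394, p = 0.49953
step 3: Δp = -0.00344, p = 0.49609
step 4: Δp = -0.00301, p = 0.49308
step 5: Δp = -0.00264, p = 0.49044
step 6: Δp = -0.00231, p = 0.48813
step 7: Δp = -0.00203, p = 0.48610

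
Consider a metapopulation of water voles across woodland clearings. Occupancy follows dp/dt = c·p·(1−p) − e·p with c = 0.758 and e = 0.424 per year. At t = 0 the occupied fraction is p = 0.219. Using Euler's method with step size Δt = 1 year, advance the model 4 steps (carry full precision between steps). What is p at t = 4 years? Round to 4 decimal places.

Update rule: p ← p + [c·p·(1−p) − e·p]·Δt with Δt = 1.
  1  |  dp/dt·Δt = +0.036792  |  p_1 = 0.255792
  2  |  dp/dt·Δt = +0.035839  |  p_2 = 0.291631
  3  |  dp/dt·Δt = +0.032938  |  p_3 = 0.324568
  4  |  dp/dt·Δt = +0.028555  |  p_4 = 0.353123

0.3531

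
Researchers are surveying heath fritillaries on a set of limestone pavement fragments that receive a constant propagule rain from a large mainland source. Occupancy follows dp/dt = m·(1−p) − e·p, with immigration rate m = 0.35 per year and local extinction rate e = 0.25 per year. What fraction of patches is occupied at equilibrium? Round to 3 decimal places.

At equilibrium the propagule rain into empty patches balances local extinction: m(1−p*) = e·p*.
p* = m/(m+e) = 0.35/(0.35+0.25) = 0.35/0.6000 = 0.5833.

0.583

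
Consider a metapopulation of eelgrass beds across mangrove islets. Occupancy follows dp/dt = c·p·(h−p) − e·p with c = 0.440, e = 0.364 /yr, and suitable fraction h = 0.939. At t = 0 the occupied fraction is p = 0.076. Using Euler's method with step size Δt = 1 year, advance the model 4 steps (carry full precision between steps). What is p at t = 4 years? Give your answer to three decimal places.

Update rule: p ← p + [c·p·(h−p) − e·p]·Δt with Δt = 1.
p: 0.07600 → 0.07719  (Δp = +0.00119)
p: 0.07719 → 0.07837  (Δp = +0.00117)
p: 0.07837 → 0.07952  (Δp = +0.00115)
p: 0.07952 → 0.08064  (Δp = +0.00113)

0.081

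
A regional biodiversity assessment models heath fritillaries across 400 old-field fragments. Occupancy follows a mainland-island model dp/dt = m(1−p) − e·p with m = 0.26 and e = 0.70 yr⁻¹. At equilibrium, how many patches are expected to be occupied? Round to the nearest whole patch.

p* = m/(m+e) = 0.26/0.9600 = 0.2708.
Expected occupied patches = N × p* = 400 × 0.2708 = 108.33 ≈ 108.

108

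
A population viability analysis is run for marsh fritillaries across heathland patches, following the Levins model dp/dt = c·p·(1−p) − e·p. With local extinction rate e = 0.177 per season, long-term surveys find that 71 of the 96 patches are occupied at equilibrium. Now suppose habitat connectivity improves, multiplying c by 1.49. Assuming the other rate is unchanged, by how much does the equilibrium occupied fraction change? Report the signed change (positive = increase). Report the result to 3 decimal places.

0.086

Observed p* = 71/96 = 0.73958.
Balance c(1−p*) = e gives c = e/(1 − 0.73958) = 0.177/0.26042 = 0.67967.
New p* = 1 − e/c = 1 − 0.17700/1.01271 = 0.82522.
Δp* = 0.82522 − 0.73958 = +0.08564.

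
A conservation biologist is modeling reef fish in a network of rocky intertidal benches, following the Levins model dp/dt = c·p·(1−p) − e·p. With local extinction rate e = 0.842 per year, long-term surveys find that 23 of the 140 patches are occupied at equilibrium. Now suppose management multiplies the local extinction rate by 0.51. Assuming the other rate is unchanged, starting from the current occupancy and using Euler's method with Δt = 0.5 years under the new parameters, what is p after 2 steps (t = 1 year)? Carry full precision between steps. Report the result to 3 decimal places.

0.236

Observed p* = 23/140 = 0.16429.
Balance c(1−p*) = e gives c = e/(1 − 0.16429) = 0.842/0.83571 = 1.00752.
Starting from p₀ = 0.16429; update p ← p + (dp/dt)·Δt with the new parameters.
p: 0.16429 → 0.19818  (Δp = +0.03389)
p: 0.19818 → 0.23567  (Δp = +0.03750)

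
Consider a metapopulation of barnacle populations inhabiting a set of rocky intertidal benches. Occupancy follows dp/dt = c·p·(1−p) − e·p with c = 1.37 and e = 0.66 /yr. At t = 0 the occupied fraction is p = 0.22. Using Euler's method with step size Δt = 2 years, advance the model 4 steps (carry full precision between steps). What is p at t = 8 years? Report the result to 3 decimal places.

Update rule: p ← p + [c·p·(1−p) − e·p]·Δt with Δt = 2.
p: 0.22000 → 0.39978  (Δp = +0.17978)
p: 0.39978 → 0.52955  (Δp = +0.12977)
p: 0.52955 → 0.51315  (Δp = -0.01640)
p: 0.51315 → 0.52032  (Δp = +0.00717)

0.520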